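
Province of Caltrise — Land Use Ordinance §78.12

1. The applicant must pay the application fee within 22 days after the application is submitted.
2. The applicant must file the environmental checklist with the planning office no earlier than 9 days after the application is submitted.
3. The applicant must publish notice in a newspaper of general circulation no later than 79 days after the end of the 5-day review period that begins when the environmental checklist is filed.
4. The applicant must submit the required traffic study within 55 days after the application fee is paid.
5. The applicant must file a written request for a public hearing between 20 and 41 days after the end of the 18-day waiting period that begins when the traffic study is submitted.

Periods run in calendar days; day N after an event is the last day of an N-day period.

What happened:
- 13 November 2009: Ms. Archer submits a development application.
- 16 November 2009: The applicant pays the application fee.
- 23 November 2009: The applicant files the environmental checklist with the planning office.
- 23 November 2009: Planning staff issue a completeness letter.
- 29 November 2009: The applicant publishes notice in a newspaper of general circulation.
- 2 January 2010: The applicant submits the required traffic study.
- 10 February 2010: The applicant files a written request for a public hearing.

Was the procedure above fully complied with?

Yes

Step 1: 22 days after 13 November 2009 (when the application is submitted) is 5 December 2009; done 16 November 2009 — timely.
Step 2: the earliest permitted date is 9 days after 13 November 2009 (when the application is submitted), i.e. 22 November 2009; done 23 November 2009, after the minimum wait.
Step 3: 79 days after 28 November 2009 (end of the 5-day review period, which began when the environmental checklist is filed on 23 November 2009) is 15 February 2010; 29 November 2009 is within that limit.
Step 4: 55 days after 16 November 2009 (when the application fee is paid) is 10 January 2010; 2 January 2010 is within that limit.
Step 5: the window is 20–41 days after 20 January 2010 (end of the 18-day waiting period, which began when the traffic study is submitted on 2 January 2010), so 9 February 2010 through 2 March 2010; done 10 February 2010, which is between those dates.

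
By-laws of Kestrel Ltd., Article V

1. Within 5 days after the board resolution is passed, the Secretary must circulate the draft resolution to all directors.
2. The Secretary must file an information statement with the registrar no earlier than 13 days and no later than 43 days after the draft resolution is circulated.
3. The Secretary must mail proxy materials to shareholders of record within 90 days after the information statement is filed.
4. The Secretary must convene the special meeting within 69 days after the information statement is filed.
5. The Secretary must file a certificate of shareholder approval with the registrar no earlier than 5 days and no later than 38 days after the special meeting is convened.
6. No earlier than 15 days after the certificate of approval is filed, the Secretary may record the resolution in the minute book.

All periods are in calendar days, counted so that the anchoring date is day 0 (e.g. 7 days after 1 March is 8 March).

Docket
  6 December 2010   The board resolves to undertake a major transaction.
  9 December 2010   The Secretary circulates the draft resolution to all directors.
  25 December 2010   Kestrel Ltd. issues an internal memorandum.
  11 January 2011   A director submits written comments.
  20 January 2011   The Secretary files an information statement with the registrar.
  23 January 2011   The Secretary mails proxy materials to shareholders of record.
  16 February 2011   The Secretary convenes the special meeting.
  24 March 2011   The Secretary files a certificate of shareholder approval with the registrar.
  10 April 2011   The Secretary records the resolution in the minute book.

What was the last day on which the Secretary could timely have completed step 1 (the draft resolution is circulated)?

Step 1 runs from 6 December 2010, when the board resolution is passed. 5 days after 6 December 2010 is 11 December 2010.

11 December 2010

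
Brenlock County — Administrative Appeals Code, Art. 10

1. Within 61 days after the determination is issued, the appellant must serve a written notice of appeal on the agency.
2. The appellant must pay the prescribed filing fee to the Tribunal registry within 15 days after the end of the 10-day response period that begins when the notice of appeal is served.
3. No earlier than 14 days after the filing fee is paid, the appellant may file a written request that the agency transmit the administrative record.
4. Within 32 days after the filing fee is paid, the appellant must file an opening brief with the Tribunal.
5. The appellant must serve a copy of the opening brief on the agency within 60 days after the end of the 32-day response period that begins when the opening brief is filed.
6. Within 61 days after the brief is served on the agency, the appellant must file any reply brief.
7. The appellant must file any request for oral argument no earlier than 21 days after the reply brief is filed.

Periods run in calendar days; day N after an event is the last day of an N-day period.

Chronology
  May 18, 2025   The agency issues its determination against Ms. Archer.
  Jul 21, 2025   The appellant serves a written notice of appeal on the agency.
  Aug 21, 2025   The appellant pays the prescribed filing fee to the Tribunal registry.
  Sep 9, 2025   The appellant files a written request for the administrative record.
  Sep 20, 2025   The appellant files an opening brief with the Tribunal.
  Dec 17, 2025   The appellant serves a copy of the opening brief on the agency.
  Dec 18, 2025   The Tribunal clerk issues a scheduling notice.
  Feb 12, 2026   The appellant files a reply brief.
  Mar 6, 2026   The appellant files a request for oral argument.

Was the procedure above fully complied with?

No

Step 1 — counting 61 days from May 18, 2025 (when the determination is issued) gives a deadline of Jul 18, 2025; not done until Jul 21, 2025, 3 days after the deadline.
The analysis stops there.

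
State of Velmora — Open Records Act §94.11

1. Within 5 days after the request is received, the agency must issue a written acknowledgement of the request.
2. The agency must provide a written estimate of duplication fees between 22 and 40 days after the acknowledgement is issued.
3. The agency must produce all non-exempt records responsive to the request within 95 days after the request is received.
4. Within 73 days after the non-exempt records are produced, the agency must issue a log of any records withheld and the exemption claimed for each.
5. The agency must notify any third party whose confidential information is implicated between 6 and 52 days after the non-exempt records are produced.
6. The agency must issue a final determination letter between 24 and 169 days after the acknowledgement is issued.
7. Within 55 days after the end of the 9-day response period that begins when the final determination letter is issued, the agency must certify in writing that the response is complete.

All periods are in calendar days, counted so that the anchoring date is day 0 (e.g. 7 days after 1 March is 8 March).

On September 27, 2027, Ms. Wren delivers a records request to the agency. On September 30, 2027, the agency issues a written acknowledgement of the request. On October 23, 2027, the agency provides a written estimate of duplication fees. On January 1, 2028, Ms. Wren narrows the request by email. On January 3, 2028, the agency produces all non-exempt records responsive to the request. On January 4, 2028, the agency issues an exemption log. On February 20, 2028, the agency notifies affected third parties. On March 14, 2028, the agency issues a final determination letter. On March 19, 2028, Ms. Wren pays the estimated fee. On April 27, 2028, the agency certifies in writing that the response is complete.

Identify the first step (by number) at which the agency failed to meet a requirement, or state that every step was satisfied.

Step 1 — counting 5 days from September 27, 2027 (when the request is received) gives a deadline of October 2, 2027; September 30, 2027 is within that limit.
Step 2 — 22 and 40 days from September 30, 2027 (when the acknowledgement is issued) are October 22, 2027 and November 9, 2027 respectively; October 23, 2027 falls inside that range.
Step 3 — counting 95 days from September 27, 2027 (when the request is received) gives a deadline of December 31, 2027; not done until January 3, 2028, 3 days after the deadline.

Step 3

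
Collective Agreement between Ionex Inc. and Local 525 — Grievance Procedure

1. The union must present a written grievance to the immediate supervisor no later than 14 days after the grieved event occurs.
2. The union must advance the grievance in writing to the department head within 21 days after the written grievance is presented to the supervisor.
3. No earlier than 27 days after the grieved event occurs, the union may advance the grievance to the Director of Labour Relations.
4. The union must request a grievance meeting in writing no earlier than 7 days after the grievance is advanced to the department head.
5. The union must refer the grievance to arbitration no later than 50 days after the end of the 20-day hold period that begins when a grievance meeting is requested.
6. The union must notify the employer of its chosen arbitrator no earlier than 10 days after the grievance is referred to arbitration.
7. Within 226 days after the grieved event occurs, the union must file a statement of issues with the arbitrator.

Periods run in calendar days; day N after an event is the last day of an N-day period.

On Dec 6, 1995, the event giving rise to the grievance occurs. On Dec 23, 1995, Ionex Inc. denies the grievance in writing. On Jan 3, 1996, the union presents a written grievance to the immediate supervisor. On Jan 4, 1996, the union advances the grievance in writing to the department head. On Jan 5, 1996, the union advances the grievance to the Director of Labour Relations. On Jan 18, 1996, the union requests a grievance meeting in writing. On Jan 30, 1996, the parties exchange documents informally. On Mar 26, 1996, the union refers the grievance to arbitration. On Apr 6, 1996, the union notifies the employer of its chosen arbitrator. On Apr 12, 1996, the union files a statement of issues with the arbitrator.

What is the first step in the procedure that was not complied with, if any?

Step 1

Step 1 — counting 14 days from Dec 6, 1995 (when the grieved event occurs) gives a deadline of Dec 20, 1995; done Jan 3, 1996 — 14 days late.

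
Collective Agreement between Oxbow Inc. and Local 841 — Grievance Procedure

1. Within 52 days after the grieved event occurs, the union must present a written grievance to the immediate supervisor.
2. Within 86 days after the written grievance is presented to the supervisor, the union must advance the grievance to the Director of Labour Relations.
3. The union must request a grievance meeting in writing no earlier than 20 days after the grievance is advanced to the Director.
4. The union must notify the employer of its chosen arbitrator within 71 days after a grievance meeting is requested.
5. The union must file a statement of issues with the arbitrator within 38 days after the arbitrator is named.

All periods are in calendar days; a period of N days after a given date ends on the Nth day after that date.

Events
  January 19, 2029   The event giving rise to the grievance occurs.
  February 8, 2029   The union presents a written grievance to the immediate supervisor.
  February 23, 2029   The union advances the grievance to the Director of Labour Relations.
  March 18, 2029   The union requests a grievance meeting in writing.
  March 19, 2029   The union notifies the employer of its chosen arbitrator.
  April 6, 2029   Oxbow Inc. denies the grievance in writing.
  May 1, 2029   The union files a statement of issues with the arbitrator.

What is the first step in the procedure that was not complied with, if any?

Step 5

Step 1: 52 days after January 19, 2029 (when the grieved event occurs) is March 12, 2029; completed February 8, 2029, before the deadline.
Step 2: 86 days after February 8, 2029 (when the written grievance is presented to the supervisor) is May 5, 2029; done February 23, 2029 — timely.
Step 3: the earliest permitted date is 20 days after February 23, 2029 (when the grievance is advanced to the Director), i.e. March 15, 2029; done March 18, 2029, after the minimum wait.
Step 4: 71 days after March 18, 2029 (when a grievance meeting is requested) is May 28, 2029; March 19, 2029 is within that limit.
Step 5: 38 days after March 19, 2029 (when the arbitrator is named) is April 26, 2029; not done until May 1, 2029, 5 days after the deadline.
The analysis stops there.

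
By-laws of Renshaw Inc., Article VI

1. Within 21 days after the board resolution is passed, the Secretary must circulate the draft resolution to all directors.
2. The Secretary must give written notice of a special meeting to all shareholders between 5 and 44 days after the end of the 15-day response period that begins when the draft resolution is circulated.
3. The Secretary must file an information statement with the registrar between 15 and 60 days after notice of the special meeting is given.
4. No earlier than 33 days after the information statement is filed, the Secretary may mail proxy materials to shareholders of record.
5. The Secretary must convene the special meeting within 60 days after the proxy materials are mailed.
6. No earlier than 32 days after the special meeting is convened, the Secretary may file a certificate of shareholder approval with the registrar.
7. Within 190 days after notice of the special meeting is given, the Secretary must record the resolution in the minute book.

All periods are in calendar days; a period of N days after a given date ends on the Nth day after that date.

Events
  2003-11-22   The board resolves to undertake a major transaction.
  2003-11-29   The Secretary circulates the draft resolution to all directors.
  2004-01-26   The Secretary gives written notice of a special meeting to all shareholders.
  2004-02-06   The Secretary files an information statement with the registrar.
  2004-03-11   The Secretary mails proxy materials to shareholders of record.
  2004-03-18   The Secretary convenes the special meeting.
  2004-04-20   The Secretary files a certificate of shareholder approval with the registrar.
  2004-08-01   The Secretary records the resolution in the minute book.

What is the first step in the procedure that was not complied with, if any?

Step 3

Step 1 — counting 21 days from 2003-11-22 (when the board resolution is passed) gives a deadline of 2003-12-13; completed 2003-11-29, before the deadline.
Step 2 — 5 and 44 days from 2003-12-14 (end of the 15-day response period, which began when the draft resolution is circulated on 2003-11-29) are 2003-12-19 and 2004-01-27 respectively; done 2004-01-26, which is between those dates.
Step 3 — 15 and 60 days from 2004-01-26 (when notice of the special meeting is given) are 2004-02-10 and 2004-03-26 respectively; done 2004-02-06 — 4 days before the window opened.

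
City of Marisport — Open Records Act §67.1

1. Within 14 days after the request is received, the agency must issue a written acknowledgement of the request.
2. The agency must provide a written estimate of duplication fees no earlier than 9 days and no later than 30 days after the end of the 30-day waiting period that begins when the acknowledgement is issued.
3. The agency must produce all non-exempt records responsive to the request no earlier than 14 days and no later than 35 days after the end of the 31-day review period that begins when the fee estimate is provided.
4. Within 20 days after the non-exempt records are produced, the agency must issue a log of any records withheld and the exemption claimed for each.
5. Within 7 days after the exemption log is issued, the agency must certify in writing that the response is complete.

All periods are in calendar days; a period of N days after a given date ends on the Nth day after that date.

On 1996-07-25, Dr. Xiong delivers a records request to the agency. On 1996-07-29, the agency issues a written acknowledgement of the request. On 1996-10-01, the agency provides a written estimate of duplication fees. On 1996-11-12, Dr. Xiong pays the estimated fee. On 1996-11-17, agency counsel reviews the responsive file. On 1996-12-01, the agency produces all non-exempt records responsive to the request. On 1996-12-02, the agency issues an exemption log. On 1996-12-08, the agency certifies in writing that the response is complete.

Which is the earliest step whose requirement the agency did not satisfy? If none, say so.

(1) due by 1996-07-25 + 14 days = 1996-08-08; 1996-07-29 is within that limit.
(2) the permitted window runs from 1996-08-28 + 9 = 1996-09-06 to 1996-08-28 + 30 = 1996-09-27; done 1996-10-01 — 4 days after the window closed.
The analysis stops there.

Step 2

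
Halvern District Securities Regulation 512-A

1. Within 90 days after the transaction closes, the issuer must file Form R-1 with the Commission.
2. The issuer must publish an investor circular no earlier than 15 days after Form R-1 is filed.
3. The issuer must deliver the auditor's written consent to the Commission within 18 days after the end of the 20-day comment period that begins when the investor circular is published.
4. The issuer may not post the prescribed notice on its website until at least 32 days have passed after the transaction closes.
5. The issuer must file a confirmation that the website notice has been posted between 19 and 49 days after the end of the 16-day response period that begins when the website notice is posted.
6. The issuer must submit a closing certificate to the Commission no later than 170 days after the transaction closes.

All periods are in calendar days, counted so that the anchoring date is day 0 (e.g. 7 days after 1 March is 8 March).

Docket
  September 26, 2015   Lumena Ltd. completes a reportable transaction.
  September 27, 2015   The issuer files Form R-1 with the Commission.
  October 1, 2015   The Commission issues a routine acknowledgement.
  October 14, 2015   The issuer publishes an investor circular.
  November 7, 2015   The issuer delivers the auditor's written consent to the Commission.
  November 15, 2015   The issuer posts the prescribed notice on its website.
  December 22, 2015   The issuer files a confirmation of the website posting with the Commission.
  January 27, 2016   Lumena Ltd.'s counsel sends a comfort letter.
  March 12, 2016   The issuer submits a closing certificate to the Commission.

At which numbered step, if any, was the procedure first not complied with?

None — every step was satisfied

Step 1: 90 days after September 26, 2015 (when the transaction closes) is December 25, 2015; done September 27, 2015 — timely.
Step 2: the earliest permitted date is 15 days after September 27, 2015 (when Form R-1 is filed), i.e. October 12, 2015; October 14, 2015 is on or after that date.
Step 3: 18 days after November 3, 2015 (end of the 20-day comment period, which began when the investor circular is published on October 14, 2015) is November 21, 2015; done November 7, 2015 — timely.
Step 4: the earliest permitted date is 32 days after September 26, 2015 (when the transaction closes), i.e. October 28, 2015; November 15, 2015 is on or after that date.
Step 5: the window is 19–49 days after December 1, 2015 (end of the 16-day response period, which began when the website notice is posted on November 15, 2015), so December 20, 2015 through January 19, 2016; done December 22, 2015 — within the window.
Step 6: 170 days after September 26, 2015 (when the transaction closes) is March 14, 2016; completed March 12, 2016, before the deadline.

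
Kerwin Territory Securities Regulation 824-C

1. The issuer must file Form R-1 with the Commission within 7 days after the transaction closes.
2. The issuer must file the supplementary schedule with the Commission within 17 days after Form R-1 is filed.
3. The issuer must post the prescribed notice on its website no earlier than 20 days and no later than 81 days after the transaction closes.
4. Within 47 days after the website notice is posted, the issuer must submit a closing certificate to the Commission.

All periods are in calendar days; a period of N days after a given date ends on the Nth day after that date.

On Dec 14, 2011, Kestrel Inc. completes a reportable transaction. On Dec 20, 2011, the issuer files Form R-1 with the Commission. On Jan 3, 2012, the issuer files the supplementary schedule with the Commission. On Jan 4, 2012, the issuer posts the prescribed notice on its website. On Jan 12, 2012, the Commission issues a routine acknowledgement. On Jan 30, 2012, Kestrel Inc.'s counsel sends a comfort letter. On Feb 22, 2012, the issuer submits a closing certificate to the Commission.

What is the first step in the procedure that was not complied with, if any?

Step 4

Step 1 — counting 7 days from Dec 14, 2011 (when the transaction closes) gives a deadline of Dec 21, 2011; Dec 20, 2011 is within that limit.
Step 2 — counting 17 days from Dec 20, 2011 (when Form R-1 is filed) gives a deadline of Jan 6, 2012; Jan 3, 2012 is within that limit.
Step 3 — 20 and 81 days from Dec 14, 2011 (when the transaction closes) are Jan 3, 2012 and Mar 4, 2012 respectively; done Jan 4, 2012, which is between those dates.
Step 4 — counting 47 days from Jan 4, 2012 (when the website notice is posted) gives a deadline of Feb 20, 2012; done Feb 22, 2012 — 2 days late.
Later steps need not be reached.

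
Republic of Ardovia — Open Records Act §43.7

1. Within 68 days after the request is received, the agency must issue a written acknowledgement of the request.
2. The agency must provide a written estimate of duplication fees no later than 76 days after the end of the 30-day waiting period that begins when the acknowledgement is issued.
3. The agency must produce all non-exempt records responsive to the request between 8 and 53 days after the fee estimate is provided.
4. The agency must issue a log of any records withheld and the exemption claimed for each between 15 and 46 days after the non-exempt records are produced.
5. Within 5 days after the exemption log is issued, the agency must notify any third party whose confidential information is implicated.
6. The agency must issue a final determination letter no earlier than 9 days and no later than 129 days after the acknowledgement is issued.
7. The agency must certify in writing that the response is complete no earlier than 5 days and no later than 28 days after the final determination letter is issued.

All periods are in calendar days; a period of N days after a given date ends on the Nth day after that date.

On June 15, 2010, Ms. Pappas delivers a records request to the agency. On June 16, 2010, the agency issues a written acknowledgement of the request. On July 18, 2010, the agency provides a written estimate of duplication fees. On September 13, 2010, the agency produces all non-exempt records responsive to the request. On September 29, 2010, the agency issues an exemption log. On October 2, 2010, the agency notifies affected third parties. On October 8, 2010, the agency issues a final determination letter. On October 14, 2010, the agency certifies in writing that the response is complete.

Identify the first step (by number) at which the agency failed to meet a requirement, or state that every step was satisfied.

Step 3

Step 1 — counting 68 days from June 15, 2010 (when the request is received) gives a deadline of August 22, 2010; done June 16, 2010 — timely.
Step 2 — counting 76 days from July 16, 2010 (end of the 30-day waiting period, which began when the acknowledgement is issued on June 16, 2010) gives a deadline of September 30, 2010; done July 18, 2010 — timely.
Step 3 — 8 and 53 days from July 18, 2010 (when the fee estimate is provided) are July 26, 2010 and September 9, 2010 respectively; done September 13, 2010 — 4 days after the window closed.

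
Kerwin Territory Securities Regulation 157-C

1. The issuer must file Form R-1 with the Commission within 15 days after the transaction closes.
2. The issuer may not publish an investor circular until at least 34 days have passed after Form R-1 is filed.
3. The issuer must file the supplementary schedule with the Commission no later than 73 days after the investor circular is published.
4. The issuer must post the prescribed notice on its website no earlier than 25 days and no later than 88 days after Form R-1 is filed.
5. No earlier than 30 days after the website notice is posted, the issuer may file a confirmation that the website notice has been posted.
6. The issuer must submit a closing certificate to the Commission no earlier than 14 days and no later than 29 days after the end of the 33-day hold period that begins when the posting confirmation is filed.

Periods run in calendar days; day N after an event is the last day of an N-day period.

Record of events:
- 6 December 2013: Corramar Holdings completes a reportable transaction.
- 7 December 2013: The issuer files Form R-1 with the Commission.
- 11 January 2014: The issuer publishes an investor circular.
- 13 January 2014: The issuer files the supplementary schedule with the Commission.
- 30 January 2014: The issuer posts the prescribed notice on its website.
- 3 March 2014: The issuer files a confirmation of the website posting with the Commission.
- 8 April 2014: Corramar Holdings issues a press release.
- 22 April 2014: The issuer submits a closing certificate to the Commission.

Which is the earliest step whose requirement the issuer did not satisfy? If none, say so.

(1) due by 6 December 2013 + 15 days = 21 December 2013; 7 December 2013 is within that limit.
(2) permitted from 7 December 2013 + 34 days = 10 January 2014 onward; 11 January 2014 is on or after that date.
(3) due by 11 January 2014 + 73 days = 25 March 2014; completed 13 January 2014, before the deadline.
(4) the permitted window runs from 7 December 2013 + 25 = 1 January 2014 to 7 December 2013 + 88 = 5 March 2014; 30 January 2014 falls inside that range.
(5) permitted from 30 January 2014 + 30 days = 1 March 2014 onward; done 3 March 2014 — permitted.
(6) the permitted window runs from 5 April 2014 + 14 = 19 April 2014 to 5 April 2014 + 29 = 4 May 2014; done 22 April 2014, which is between those dates.

None — every step was satisfied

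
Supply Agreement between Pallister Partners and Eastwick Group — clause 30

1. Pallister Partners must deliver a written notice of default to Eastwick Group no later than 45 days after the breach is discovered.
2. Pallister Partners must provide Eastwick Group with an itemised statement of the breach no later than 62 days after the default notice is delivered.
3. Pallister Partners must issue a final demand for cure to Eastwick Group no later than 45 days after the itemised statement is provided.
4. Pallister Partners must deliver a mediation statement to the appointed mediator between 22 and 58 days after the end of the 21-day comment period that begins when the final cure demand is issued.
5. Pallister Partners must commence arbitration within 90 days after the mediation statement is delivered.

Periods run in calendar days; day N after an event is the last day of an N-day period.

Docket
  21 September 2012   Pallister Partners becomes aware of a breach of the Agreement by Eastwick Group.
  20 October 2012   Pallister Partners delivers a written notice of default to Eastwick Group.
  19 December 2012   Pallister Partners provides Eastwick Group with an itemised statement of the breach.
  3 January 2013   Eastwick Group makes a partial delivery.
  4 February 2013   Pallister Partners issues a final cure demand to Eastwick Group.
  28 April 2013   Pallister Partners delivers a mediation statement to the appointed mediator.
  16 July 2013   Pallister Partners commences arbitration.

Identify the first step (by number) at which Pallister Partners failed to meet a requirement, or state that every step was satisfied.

(1) due by 21 September 2012 + 45 days = 5 November 2012; done 20 October 2012 — timely.
(2) due by 20 October 2012 + 62 days = 21 December 2012; 19 December 2012 is within that limit.
(3) due by 19 December 2012 + 45 days = 2 February 2013; not done until 4 February 2013, 2 days after the deadline.

Step 3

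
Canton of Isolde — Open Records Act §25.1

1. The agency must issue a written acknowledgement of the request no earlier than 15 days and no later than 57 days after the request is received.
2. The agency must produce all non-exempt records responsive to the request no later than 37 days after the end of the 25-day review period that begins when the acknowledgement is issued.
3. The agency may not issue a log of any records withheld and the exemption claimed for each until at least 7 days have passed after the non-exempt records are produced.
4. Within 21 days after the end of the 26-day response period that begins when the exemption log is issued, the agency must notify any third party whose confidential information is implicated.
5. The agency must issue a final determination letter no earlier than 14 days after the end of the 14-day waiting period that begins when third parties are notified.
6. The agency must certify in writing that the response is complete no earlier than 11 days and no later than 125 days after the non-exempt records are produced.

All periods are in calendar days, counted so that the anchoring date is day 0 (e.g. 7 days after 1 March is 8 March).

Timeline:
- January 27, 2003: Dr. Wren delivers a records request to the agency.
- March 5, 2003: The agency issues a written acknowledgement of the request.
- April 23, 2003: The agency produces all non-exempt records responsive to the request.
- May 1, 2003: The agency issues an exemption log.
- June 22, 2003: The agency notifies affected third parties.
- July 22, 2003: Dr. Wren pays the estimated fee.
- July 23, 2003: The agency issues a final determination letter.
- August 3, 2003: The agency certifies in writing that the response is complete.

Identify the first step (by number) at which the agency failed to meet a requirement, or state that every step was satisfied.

Step 4

(1) the permitted window runs from January 27, 2003 + 15 = February 11, 2003 to January 27, 2003 + 57 = March 25, 2003; March 5, 2003 falls inside that range.
(2) due by March 30, 2003 + 37 days = May 6, 2003; April 23, 2003 is within that limit.
(3) permitted from April 23, 2003 + 7 days = April 30, 2003 onward; May 1, 2003 is on or after that date.
(4) due by May 27, 2003 + 21 days = June 17, 2003; not done until June 22, 2003, 5 days after the deadline.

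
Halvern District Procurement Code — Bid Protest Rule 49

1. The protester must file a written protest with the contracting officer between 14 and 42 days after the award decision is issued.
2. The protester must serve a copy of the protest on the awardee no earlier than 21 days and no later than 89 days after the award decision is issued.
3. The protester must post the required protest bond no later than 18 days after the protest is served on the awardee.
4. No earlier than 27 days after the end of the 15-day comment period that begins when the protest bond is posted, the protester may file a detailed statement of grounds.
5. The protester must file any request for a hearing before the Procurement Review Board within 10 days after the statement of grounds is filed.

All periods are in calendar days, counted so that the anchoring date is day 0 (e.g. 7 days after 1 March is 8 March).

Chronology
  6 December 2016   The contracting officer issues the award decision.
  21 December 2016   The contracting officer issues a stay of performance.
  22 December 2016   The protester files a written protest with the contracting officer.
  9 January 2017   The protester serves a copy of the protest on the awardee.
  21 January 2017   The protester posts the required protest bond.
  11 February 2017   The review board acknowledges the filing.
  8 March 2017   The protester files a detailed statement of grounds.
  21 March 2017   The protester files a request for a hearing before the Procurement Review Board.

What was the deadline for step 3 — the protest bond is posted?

27 January 2017

Step 3 runs from 9 January 2017, when the protest is served on the awardee. 18 days after 9 January 2017 is 27 January 2017.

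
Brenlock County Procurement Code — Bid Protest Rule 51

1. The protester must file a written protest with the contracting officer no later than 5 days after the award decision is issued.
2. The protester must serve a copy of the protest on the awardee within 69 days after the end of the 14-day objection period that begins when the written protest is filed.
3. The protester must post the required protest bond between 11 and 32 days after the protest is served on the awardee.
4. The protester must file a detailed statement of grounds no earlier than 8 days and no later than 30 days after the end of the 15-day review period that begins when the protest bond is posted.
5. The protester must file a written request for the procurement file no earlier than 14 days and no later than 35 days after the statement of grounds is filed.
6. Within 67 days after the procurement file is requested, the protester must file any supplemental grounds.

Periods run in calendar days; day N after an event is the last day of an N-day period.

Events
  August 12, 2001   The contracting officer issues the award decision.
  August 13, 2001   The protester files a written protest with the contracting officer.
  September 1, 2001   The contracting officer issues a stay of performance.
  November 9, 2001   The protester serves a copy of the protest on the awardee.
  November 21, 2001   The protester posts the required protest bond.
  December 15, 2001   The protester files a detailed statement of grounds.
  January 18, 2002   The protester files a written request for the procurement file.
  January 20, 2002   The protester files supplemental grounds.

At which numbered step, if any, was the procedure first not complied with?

Step 1: 5 days after August 12, 2001 (when the award decision is issued) is August 17, 2001; August 13, 2001 is within that limit.
Step 2: 69 days after August 27, 2001 (end of the 14-day objection period, which began when the written protest is filed on August 13, 2001) is November 4, 2001; November 9, 2001 misses that deadline by 5 days.

Step 2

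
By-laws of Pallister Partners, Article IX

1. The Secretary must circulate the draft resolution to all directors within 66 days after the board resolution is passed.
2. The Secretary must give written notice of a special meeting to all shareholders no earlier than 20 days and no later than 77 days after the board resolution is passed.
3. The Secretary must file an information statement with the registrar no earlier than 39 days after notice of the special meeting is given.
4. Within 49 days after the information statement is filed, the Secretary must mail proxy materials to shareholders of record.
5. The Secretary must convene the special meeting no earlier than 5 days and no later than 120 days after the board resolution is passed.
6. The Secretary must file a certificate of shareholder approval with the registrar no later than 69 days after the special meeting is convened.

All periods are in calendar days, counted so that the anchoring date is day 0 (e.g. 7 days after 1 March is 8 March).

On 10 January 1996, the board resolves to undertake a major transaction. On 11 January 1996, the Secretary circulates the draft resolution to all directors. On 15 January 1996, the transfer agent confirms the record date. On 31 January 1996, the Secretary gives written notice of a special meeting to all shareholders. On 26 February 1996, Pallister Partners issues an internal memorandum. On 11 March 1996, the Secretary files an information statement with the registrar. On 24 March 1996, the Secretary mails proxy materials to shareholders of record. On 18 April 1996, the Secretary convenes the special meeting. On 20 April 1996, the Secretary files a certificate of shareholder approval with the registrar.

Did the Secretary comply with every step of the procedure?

Step 1: 66 days after 10 January 1996 (when the board resolution is passed) is 16 March 1996; 11 January 1996 is within that limit.
Step 2: the window is 20–77 days after 10 January 1996 (when the board resolution is passed), so 30 January 1996 through 27 March 1996; done 31 January 1996 — within the window.
Step 3: the earliest permitted date is 39 days after 31 January 1996 (when notice of the special meeting is given), i.e. 10 March 1996; done 11 March 1996, after the minimum wait.
Step 4: 49 days after 11 March 1996 (when the information statement is filed) is 29 April 1996; 24 March 1996 is within that limit.
Step 5: the window is 5–120 days after 10 January 1996 (when the board resolution is passed), so 15 January 1996 through 9 May 1996; done 18 April 1996 — within the window.
Step 6: 69 days after 18 April 1996 (when the special meeting is convened) is 26 June 1996; done 20 April 1996 — timely.

Yes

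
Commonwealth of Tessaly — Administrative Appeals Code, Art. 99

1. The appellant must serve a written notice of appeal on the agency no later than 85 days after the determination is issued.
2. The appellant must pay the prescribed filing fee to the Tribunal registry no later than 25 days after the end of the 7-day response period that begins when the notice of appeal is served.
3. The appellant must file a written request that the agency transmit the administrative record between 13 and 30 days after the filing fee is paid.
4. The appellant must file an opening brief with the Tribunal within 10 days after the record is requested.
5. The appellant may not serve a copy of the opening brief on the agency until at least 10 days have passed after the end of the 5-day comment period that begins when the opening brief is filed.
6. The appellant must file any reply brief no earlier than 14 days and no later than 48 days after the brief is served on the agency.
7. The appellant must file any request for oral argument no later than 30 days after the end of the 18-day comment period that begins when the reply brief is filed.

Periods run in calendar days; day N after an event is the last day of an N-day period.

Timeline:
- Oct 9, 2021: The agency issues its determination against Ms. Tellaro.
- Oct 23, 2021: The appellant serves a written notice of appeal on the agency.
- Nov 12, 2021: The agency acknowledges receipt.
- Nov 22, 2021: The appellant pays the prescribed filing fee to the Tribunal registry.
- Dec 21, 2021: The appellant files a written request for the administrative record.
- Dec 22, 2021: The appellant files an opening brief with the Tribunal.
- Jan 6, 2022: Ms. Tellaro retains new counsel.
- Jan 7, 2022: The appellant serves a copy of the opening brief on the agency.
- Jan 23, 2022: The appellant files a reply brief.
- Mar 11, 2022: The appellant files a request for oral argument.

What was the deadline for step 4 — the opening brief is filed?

Dec 31, 2021

Step 4 runs from Dec 21, 2021, when the record is requested. 10 days after Dec 21, 2021 is Dec 31, 2021.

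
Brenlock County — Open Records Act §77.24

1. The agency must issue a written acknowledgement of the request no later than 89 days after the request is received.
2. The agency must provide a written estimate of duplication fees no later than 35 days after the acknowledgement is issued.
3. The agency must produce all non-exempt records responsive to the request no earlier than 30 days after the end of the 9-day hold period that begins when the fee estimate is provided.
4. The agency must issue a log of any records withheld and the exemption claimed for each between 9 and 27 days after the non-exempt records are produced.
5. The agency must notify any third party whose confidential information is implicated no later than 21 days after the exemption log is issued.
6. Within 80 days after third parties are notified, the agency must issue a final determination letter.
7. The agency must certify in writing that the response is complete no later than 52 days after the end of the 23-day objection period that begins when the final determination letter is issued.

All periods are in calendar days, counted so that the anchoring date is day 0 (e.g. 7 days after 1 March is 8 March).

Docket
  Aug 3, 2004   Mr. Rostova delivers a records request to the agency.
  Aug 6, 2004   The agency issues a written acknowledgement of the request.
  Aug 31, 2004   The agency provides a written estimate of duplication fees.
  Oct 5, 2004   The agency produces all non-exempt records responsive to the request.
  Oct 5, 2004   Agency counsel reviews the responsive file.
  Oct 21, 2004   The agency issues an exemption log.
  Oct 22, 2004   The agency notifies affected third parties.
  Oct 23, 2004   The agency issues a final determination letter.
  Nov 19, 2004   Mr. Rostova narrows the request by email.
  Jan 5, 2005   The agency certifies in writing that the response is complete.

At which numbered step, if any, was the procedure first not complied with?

Step 3

Step 1 — counting 89 days from Aug 3, 2004 (when the request is received) gives a deadline of Oct 31, 2004; completed Aug 6, 2004, before the deadline.
Step 2 — counting 35 days from Aug 6, 2004 (when the acknowledgement is issued) gives a deadline of Sep 10, 2004; done Aug 31, 2004 — timely.
Step 3 — must wait 30 days from Sep 9, 2004 (end of the 9-day hold period, which began when the fee estimate is provided on Aug 31, 2004), so not before Oct 9, 2004; acted on Oct 5, 2004, 4 days prematurely.
The analysis stops there.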